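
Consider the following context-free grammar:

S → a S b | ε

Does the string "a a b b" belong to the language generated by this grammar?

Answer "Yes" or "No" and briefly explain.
A derivation exists: S ⇒ a S b ⇒ a a S b b ⇒ a a b b (using S → a S b twice, then S → ε).

Final answer: Yes - a valid derivation exists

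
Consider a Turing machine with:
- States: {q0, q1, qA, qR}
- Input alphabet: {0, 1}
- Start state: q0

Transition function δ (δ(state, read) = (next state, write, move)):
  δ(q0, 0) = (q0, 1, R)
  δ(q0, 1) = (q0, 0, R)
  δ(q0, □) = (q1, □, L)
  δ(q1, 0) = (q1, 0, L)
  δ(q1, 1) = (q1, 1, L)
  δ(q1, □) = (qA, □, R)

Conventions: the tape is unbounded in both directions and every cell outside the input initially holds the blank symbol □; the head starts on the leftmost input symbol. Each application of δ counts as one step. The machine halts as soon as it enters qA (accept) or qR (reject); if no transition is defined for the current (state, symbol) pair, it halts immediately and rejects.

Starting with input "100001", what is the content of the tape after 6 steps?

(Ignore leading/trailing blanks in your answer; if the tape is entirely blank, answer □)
Step 0: [q0]100001 (head at position 0)
Step 1: δ(q0, 1) = (q0, 0, R)  ⊢  0[q0]00001 (head at position 1)
Step 2: δ(q0, 0) = (q0, 1, R)  ⊢  01[q0]0001 (head at position 2)
Step 3: δ(q0, 0) = (q0, 1, R)  ⊢  011[q0]001 (head at position 3)
Step 4: δ(q0, 0) = (q0, 1, R)  ⊢  0111[q0]01 (head at position 4)
Step 5: δ(q0, 0) = (q0, 1, R)  ⊢  01111[q0]1 (head at position 5)
Step 6: δ(q0, 1) = (q0, 0, R)  ⊢  011110[q0]□ (head at position 6)
Tape after 6 steps (ignoring surrounding blanks): 011110

Final answer: Tape: 011110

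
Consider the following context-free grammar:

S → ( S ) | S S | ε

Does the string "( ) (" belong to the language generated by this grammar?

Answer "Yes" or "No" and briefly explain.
Each production adds parentheses only in matched pairs (S → ( S )) or none at all, so every derived string has equally many '(' and ')'. The string ( ) ( has two '(' and one ')', so it cannot be derived.

Final answer: No - no valid derivation exists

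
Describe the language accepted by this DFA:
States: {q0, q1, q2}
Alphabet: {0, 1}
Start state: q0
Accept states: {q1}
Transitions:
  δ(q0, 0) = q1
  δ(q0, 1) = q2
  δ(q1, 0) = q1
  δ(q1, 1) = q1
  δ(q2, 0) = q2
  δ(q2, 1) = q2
Analyzing the DFA structure:
Start state: q0
Accept states: {q1}
Interpreting what each state remembers (checking against the transitions):
  q0: nothing has been read yet
  q1: the first symbol was 0
  q2: the first symbol was 1 (trap state)
  δ(q0, 0): in q0 (nothing has been read yet), after reading 0 we have: the first symbol was 0 → q1
  δ(q0, 1): in q0 (nothing has been read yet), after reading 1 we have: the first symbol was 1 (trap state) → q2
  δ(q1, 0): in q1 (the first symbol was 0), after reading 0 we have: the first symbol was 0 → q1
  δ(q1, 1): in q1 (the first symbol was 0), after reading 1 we have: the first symbol was 0 → q1
  δ(q2, 0): in q2 (the first symbol was 1 (trap state)), after reading 0 we have: the first symbol was 1 (trap state) → q2
  δ(q2, 1): in q2 (the first symbol was 1 (trap state)), after reading 1 we have: the first symbol was 1 (trap state) → q2
A string is accepted iff it ends in {q1}, i.e. the first symbol was 0.
Language: All binary strings starting with 0

Final answer: All binary strings starting with 0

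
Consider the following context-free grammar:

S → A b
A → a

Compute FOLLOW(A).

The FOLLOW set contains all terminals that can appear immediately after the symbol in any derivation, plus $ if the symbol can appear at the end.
A occurs only in S → A b, where it is immediately followed by the terminal b. So FOLLOW(A) = {b}.

Final answer: {b}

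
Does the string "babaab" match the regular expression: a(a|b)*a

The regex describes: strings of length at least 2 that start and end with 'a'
No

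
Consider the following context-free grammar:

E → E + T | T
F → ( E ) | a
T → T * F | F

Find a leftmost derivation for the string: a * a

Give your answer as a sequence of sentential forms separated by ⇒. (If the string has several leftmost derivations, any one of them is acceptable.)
Start with E.
Step 1: the leftmost non-terminal is E; apply E → T:  T
Step 2: the leftmost non-terminal is T; apply T → T * F:  T * F
Step 3: the leftmost non-terminal is T; apply T → F:  F * F
Step 4: the leftmost non-terminal is F; apply F → a:  a * F
Step 5: the leftmost non-terminal is F; apply F → a:  a * a

Final answer: E ⇒ T ⇒ T * F ⇒ F * F ⇒ a * F ⇒ a * a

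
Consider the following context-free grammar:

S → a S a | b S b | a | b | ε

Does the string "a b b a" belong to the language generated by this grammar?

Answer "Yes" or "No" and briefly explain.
A derivation exists: S ⇒ a S a ⇒ a b S b a ⇒ a b b a (using S → a S a, S → b S b, then S → ε).

Final answer: Yes - a valid derivation exists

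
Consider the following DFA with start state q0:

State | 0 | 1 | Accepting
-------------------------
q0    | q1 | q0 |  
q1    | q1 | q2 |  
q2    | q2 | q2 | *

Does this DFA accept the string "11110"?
Start in q0.
Read '1': q0 → q0
Read '1': q0 → q0
Read '1': q0 → q0
Read '1': q0 → q0
Read '0': q0 → q1
Final state q1 is not accepting, so the string is rejected.

Final answer: No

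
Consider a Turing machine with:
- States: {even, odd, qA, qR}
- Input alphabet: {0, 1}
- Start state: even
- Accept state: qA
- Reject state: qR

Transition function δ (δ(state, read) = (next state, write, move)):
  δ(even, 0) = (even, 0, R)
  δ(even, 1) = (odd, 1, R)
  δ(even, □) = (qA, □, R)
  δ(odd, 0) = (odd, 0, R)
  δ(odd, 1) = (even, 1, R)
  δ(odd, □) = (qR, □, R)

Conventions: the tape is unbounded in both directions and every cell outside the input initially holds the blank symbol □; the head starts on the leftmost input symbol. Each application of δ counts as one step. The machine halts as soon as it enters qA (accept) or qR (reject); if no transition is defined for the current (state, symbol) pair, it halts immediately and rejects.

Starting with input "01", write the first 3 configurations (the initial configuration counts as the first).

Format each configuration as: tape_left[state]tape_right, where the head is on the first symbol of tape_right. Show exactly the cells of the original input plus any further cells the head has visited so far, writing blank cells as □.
Step 0: [even]01 (head at position 0)
Step 1: δ(even, 0) = (even, 0, R)  ⊢  0[even]1 (head at position 1)
Step 2: δ(even, 1) = (odd, 1, R)  ⊢  01[odd]□ (head at position 2)

Final answer: [even]01 ⊢ 0[even]1 ⊢ 01[odd]□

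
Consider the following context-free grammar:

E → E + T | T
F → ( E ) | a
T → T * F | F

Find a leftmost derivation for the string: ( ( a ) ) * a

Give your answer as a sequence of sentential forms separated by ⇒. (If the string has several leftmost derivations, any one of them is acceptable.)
Start with E.
Step 1: the leftmost non-terminal is E; apply E → T:  T
Step 2: the leftmost non-terminal is T; apply T → T * F:  T * F
Step 3: the leftmost non-terminal is T; apply T → F:  F * F
Step 4: the leftmost non-terminal is F; apply F → ( E ):  ( E ) * F
Step 5: the leftmost non-terminal is E; apply E → T:  ( T ) * F
Step 6: the leftmost non-terminal is T; apply T → F:  ( F ) * F
Step 7: the leftmost non-terminal is F; apply F → ( E ):  ( ( E ) ) * F
Step 8: the leftmost non-terminal is E; apply E → T:  ( ( T ) ) * F
Step 9: the leftmost non-terminal is T; apply T → F:  ( ( F ) ) * F
Step 10: the leftmost non-terminal is F; apply F → a:  ( ( a ) ) * F
Step 11: the leftmost non-terminal is F; apply F → a:  ( ( a ) ) * a

Final answer: E ⇒ T ⇒ T * F ⇒ F * F ⇒ ( E ) * F ⇒ ( T ) * F ⇒ ( F ) * F ⇒ ( ( E ) ) * F ⇒ ( ( T ) ) * F ⇒ ( ( F ) ) * F ⇒ ( ( a ) ) * F ⇒ ( ( a ) ) * a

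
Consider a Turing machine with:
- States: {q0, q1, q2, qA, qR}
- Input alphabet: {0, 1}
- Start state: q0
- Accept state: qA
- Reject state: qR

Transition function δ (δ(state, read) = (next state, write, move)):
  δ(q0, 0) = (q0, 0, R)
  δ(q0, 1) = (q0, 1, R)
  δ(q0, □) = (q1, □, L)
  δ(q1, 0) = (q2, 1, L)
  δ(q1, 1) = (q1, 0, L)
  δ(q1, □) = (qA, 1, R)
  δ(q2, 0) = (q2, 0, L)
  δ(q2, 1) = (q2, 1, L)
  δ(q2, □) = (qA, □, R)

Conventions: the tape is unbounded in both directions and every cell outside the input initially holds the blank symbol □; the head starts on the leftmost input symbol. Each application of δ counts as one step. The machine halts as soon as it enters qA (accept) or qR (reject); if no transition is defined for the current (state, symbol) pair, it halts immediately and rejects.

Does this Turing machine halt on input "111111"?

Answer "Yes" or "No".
Step 0: [q0]111111 (head at position 0)
Step 1: δ(q0, 1) = (q0, 1, R)  ⊢  1[q0]11111 (head at position 1)
Step 2: δ(q0, 1) = (q0, 1, R)  ⊢  11[q0]1111 (head at position 2)
Step 3: δ(q0, 1) = (q0, 1, R)  ⊢  111[q0]111 (head at position 3)
Step 4: δ(q0, 1) = (q0, 1, R)  ⊢  1111[q0]11 (head at position 4)
Step 5: δ(q0, 1) = (q0, 1, R)  ⊢  11111[q0]1 (head at position 5)
Step 6: δ(q0, 1) = (q0, 1, R)  ⊢  111111[q0]□ (head at position 6)
Step 7: δ(q0, □) = (q1, □, L)  ⊢  11111[q1]1□ (head at position 5)
Step 8: δ(q1, 1) = (q1, 0, L)  ⊢  1111[q1]10□ (head at position 4)
Step 9: δ(q1, 1) = (q1, 0, L)  ⊢  111[q1]100□ (head at position 3)
Step 10: δ(q1, 1) = (q1, 0, L)  ⊢  11[q1]1000□ (head at position 2)
Step 11: δ(q1, 1) = (q1, 0, L)  ⊢  1[q1]10000□ (head at position 1)
Step 12: δ(q1, 1) = (q1, 0, L)  ⊢  [q1]100000□ (head at position 0)
Step 13: δ(q1, 1) = (q1, 0, L)  ⊢  [q1]□000000□ (head at position -1)
Step 14: δ(q1, □) = (qA, 1, R)  ⊢  1[qA]000000□ (head at position 0)
The machine is in qA, so it halts and accepts.
It halts after 14 steps.

Final answer: Yes - halts after 14 steps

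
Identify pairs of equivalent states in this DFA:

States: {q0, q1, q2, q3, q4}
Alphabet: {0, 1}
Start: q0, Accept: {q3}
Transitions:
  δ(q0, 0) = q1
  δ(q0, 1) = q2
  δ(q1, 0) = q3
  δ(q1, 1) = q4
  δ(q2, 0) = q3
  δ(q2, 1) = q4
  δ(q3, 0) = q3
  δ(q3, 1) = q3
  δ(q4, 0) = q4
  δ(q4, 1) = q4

Using the table-filling algorithm:
Round 0 – mark pairs where exactly one state is accepting: (q0,q3), (q1,q3), (q2,q3), (q3,q4)
Round 1 – newly marked: (q0,q1) [on 0: q1 vs q3, already marked]; (q0,q2) [on 0: q1 vs q3, already marked]; (q1,q4) [on 0: q3 vs q4, already marked]; (q2,q4) [on 0: q3 vs q4, already marked]
Round 2 – newly marked: (q0,q4) [on 0: q1 vs q4, already marked]
No further pairs can be marked.
(q1, q2) unmarked: δ(q1,0)=q3, δ(q2,0)=q3; δ(q1,1)=q4, δ(q2,1)=q4 → equivalent
Equivalent pairs: (q1, q2)

Final answer: Equivalent pairs: (q1, q2)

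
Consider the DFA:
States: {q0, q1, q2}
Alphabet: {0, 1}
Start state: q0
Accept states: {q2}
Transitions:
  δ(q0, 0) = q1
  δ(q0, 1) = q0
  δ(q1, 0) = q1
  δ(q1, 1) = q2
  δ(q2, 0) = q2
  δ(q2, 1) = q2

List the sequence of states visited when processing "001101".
Starting at q0
Read '0': q0 -> q1
Read '0': q1 -> q1
Read '1': q1 -> q2
Read '1': q2 -> q2
Read '0': q2 -> q2
Read '1': q2 -> q2

Final answer: q0 -> q1 -> q1 -> q2 -> q2 -> q2 -> q2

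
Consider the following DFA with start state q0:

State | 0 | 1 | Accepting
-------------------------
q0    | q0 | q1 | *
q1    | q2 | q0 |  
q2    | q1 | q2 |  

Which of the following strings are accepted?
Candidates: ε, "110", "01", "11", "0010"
ε: q0; q0 is accepting → accepted
"110": q0 → q1 → q0 → q0; q0 is accepting → accepted
"01": q0 → q0 → q1; q1 is not accepting → rejected
"11": q0 → q1 → q0; q0 is accepting → accepted
"0010": q0 → q0 → q0 → q1 → q2; q2 is not accepting → rejected

Final answer: ε, "110", "11"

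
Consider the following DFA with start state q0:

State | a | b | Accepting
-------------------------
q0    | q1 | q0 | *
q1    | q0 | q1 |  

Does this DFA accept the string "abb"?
Start in q0.
Read 'a': q0 → q1
Read 'b': q1 → q1
Read 'b': q1 → q1
Final state q1 is not accepting, so the string is rejected.

Final answer: No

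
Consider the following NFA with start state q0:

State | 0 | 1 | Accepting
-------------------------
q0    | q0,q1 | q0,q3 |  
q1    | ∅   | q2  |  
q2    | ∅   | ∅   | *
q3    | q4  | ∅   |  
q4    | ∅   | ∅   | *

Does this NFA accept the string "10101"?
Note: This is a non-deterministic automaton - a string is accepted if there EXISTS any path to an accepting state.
Track the set of states the NFA could be in: start {q0}
Read '1': {q0} → {q0, q3}
Read '0': {q0, q3} → {q0, q1, q4}
Read '1': {q0, q1, q4} → {q0, q2, q3}
Read '0': {q0, q2, q3} → {q0, q1, q4}
Read '1': {q0, q1, q4} → {q0, q2, q3}
Final set {q0, q2, q3} contains accepting state(s) {q2} → accepted.

Final answer: Yes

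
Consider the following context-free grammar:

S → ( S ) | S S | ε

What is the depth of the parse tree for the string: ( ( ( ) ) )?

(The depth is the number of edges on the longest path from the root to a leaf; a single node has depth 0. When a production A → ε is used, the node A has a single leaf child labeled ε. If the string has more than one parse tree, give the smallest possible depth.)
The string is 3 nested pairs. The shallowest parse tree applies S → ( S ) 3 times (one node per nested pair, each a child of the previous) and then S → ε in the middle.
S nodes at depths 0..3, ε leaf at depth 4; parentheses leaves are at depths 1..3.
(Using S → S S with an S → ε child anywhere only adds levels, so it cannot give a shallower tree.)
Depth = 4.

Final answer: 4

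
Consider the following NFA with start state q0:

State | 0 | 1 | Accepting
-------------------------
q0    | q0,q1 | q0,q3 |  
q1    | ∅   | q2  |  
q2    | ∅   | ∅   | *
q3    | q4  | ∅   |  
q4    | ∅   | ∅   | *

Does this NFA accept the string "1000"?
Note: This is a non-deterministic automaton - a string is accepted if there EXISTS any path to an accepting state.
Track the set of states the NFA could be in: start {q0}
Read '1': {q0} → {q0, q3}
Read '0': {q0, q3} → {q0, q1, q4}
Read '0': {q0, q1, q4} → {q0, q1}
Read '0': {q0, q1} → {q0, q1}
Final set {q0, q1} contains no accepting state → rejected.

Final answer: No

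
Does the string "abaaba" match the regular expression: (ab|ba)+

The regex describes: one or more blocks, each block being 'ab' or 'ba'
No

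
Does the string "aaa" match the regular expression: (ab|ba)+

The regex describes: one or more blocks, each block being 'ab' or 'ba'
No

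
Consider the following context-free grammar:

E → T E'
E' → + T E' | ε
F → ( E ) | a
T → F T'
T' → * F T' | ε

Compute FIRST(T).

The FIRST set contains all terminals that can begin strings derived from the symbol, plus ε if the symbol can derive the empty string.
FIRST(F): F → ( E ) contributes '(' and F → a contributes 'a', so FIRST(F) = {(, a}. F is not nullable.
FIRST(T): T → F T' begins with F, and F is not nullable, so FIRST(T) = FIRST(F) = {(, a}.

Final answer: {(, a}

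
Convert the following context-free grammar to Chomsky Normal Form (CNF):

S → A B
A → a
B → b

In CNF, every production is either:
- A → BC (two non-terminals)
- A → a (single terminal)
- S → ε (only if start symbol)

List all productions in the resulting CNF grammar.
The grammar has no ε-productions or unit productions to eliminate.
S → A B is already in CNF (two non-terminals) – keep it.
A → a is already in CNF (single terminal) – keep it.
B → b is already in CNF (single terminal) – keep it.
Resulting CNF grammar (3 productions): A → a; B → b; S → A B

Final answer: A → a; B → b; S → A B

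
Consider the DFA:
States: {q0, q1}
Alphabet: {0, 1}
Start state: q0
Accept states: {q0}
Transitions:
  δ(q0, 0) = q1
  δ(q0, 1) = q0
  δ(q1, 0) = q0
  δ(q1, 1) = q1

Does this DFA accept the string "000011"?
Processing string "000011":
  q0 --0--> q1
  q1 --0--> q0
  q0 --0--> q1
  q1 --0--> q0
  q0 --1--> q0
  q0 --1--> q0
Final state: q0
Accept states: {q0}
q0 is an accept state, so the string is accepted.

Final answer: Yes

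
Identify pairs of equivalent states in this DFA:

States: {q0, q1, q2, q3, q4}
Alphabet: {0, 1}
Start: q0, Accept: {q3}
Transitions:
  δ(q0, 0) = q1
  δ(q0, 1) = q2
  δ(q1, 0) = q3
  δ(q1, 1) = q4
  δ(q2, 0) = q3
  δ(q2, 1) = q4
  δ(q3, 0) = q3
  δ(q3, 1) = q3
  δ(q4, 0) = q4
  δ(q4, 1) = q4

Using the table-filling algorithm:
Round 0 – mark pairs where exactly one state is accepting: (q0,q3), (q1,q3), (q2,q3), (q3,q4)
Round 1 – newly marked: (q0,q1) [on 0: q1 vs q3, already marked]; (q0,q2) [on 0: q1 vs q3, already marked]; (q1,q4) [on 0: q3 vs q4, already marked]; (q2,q4) [on 0: q3 vs q4, already marked]
Round 2 – newly marked: (q0,q4) [on 0: q1 vs q4, already marked]
No further pairs can be marked.
(q1, q2) unmarked: δ(q1,0)=q3, δ(q2,0)=q3; δ(q1,1)=q4, δ(q2,1)=q4 → equivalent
Equivalent pairs: (q1, q2)

Final answer: Equivalent pairs: (q1, q2)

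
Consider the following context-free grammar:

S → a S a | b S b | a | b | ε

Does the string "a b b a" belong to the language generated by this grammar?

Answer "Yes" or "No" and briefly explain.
A derivation exists: S ⇒ a S a ⇒ a b S b a ⇒ a b b a (using S → a S a, S → b S b, then S → ε).

Final answer: Yes - a valid derivation exists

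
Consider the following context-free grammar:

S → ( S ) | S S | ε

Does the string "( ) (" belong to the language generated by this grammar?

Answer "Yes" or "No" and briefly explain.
Each production adds parentheses only in matched pairs (S → ( S )) or none at all, so every derived string has equally many '(' and ')'. The string ( ) ( has two '(' and one ')', so it cannot be derived.

Final answer: No - no valid derivation exists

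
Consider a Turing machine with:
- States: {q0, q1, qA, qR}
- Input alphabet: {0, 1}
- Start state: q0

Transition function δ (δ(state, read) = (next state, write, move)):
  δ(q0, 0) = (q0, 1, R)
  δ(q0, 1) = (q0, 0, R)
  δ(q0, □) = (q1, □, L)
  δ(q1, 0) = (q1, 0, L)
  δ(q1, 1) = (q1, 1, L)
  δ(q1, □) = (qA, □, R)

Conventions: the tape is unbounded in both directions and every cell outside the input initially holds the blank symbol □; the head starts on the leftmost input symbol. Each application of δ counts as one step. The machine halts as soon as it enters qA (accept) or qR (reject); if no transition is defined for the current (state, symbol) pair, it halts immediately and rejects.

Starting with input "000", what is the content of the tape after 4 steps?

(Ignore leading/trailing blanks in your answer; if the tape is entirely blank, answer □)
Step 0: [q0]000 (head at position 0)
Step 1: δ(q0, 0) = (q0, 1, R)  ⊢  1[q0]00 (head at position 1)
Step 2: δ(q0, 0) = (q0, 1, R)  ⊢  11[q0]0 (head at position 2)
Step 3: δ(q0, 0) = (q0, 1, R)  ⊢  111[q0]□ (head at position 3)
Step 4: δ(q0, □) = (q1, □, L)  ⊢  11[q1]1□ (head at position 2)
Tape after 4 steps (ignoring surrounding blanks): 111

Final answer: Tape: 111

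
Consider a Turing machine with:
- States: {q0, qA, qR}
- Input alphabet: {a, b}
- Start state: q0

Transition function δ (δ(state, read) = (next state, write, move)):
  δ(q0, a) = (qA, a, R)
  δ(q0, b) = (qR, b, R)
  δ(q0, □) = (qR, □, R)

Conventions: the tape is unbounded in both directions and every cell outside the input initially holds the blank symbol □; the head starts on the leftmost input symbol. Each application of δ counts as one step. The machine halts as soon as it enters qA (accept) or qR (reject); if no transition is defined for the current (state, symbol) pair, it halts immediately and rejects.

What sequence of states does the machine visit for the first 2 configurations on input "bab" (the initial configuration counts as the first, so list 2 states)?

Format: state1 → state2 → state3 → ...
Step 0: [q0]bab (head at position 0)
Step 1: δ(q0, b) = (qR, b, R)  ⊢  b[qR]ab (head at position 1)
Reading off the states of these 2 configurations: q0 → qR

Final answer: q0 → qR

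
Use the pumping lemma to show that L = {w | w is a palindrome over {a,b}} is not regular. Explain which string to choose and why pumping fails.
Language: L = {w | w is a palindrome over {a,b}} (strings that read the same forwards and backwards)
Step 1: Assume for contradiction that L is regular, with pumping length p.
Step 2: Choose s = a^p b a^p. Then s ∈ L (it reads the same forwards and backwards) and |s| ≥ p.
Step 3: Consider any decomposition s = xyz with |xy| ≤ p and |y| > 0. Since |xy| ≤ p and the first p symbols of s are all a's, y = a^k for some k with 1 ≤ k ≤ p.
Step 4: Pumping up (i = 2): xy²z = a^(p+k) b a^p. Its reverse is a^p b a^(p+k) ≠ a^(p+k) b a^p (the single b is no longer in the middle), so xy²z is not a palindrome and xy²z ∉ L.
This contradicts the pumping lemma, so L is not regular.

Final answer: Choose s = a^p b a^p. Since |xy| ≤ p, y = a^k with k ≥ 1. Then xy²z = a^(p+k) b a^p is not a palindrome, so ∉ L.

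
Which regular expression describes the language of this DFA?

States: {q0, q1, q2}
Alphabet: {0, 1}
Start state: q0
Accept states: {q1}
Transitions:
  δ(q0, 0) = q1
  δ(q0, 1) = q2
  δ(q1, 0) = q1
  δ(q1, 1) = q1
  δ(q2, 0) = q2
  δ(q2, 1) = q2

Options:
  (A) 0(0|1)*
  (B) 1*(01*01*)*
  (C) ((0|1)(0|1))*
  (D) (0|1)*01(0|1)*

Testing sample strings against the DFA:
  '11110' -> rejected
  '01010' -> accepted
  '001' -> accepted
  '111' -> rejected
Checking each option for a counterexample:
  (A) 0(0|1)*: agrees with the DFA on all strings of length ≤ 4
  (B) 1*(01*01*)*: ε is rejected by the DFA but matches the regex → eliminated
  (C) ((0|1)(0|1))*: ε is rejected by the DFA but matches the regex → eliminated
  (D) (0|1)*01(0|1)*: '0' is accepted by the DFA but does not match the regex → eliminated
Only (A) 0(0|1)* is consistent with the DFA.

Final answer: (A) 0(0|1)*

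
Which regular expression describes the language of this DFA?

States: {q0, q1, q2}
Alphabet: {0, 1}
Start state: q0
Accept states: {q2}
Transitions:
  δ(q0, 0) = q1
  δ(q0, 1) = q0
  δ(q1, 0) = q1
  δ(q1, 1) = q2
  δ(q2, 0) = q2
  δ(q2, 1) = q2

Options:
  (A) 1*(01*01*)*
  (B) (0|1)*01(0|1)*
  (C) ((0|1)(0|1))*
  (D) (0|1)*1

Testing sample strings against the DFA:
  '11111' -> rejected
  '011' -> accepted
  '0101' -> accepted
  '101' -> accepted
Checking each option for a counterexample:
  (A) 1*(01*01*)*: ε is rejected by the DFA but matches the regex → eliminated
  (B) (0|1)*01(0|1)*: agrees with the DFA on all strings of length ≤ 4
  (C) ((0|1)(0|1))*: ε is rejected by the DFA but matches the regex → eliminated
  (D) (0|1)*1: '1' is rejected by the DFA but matches the regex → eliminated
Only (B) (0|1)*01(0|1)* is consistent with the DFA.

Final answer: (B) (0|1)*01(0|1)*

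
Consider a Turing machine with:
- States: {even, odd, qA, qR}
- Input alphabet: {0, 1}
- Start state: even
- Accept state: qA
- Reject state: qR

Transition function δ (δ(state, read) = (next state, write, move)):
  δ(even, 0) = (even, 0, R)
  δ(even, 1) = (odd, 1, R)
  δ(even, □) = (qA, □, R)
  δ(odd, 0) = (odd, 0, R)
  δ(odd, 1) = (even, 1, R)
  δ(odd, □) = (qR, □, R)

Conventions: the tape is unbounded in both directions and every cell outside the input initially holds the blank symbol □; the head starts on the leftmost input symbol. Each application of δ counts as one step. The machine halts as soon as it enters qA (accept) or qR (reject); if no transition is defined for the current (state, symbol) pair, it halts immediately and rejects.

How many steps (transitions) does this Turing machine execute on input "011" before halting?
Step 0: [even]011 (head at position 0)
Step 1: δ(even, 0) = (even, 0, R)  ⊢  0[even]11 (head at position 1)
Step 2: δ(even, 1) = (odd, 1, R)  ⊢  01[odd]1 (head at position 2)
Step 3: δ(odd, 1) = (even, 1, R)  ⊢  011[even]□ (head at position 3)
Step 4: δ(even, □) = (qA, □, R)  ⊢  011□[qA]□ (head at position 4)
The machine is in qA, so it halts and accepts.
Number of transitions executed: 4.

Final answer: 4 steps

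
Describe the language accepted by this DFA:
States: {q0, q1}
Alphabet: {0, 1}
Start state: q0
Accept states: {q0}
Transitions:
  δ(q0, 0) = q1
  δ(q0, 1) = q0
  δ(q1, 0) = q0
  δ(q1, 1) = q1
Analyzing the DFA structure:
Start state: q0
Accept states: {q0}
Interpreting what each state remembers (checking against the transitions):
  q0: an even number of 0s has been read so far
  q1: an odd number of 0s has been read so far
  δ(q0, 0): in q0 (an even number of 0s has been read so far), after reading 0 we have: an odd number of 0s has been read so far → q1
  δ(q0, 1): in q0 (an even number of 0s has been read so far), after reading 1 we have: an even number of 0s has been read so far → q0
  δ(q1, 0): in q1 (an odd number of 0s has been read so far), after reading 0 we have: an even number of 0s has been read so far → q0
  δ(q1, 1): in q1 (an odd number of 0s has been read so far), after reading 1 we have: an odd number of 0s has been read so far → q1
A string is accepted iff it ends in {q0}, i.e. an even number of 0s has been read so far.
Language: All binary strings with an even number of 0s

Final answer: All binary strings with an even number of 0s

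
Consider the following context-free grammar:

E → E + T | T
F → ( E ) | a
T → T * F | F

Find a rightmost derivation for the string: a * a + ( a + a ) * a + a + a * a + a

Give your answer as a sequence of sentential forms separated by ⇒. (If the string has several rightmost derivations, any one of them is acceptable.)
Start with E.
Step 1: the rightmost non-terminal is E; apply E → E + T:  E + T
Step 2: the rightmost non-terminal is T; apply T → F:  E + F
Step 3: the rightmost non-terminal is F; apply F → a:  E + a
Step 4: the rightmost non-terminal is E; apply E → E + T:  E + T + a
Step 5: the rightmost non-terminal is T; apply T → T * F:  E + T * F + a
Step 6: the rightmost non-terminal is F; apply F → a:  E + T * a + a
Step 7: the rightmost non-terminal is T; apply T → F:  E + F * a + a
Step 8: the rightmost non-terminal is F; apply F → a:  E + a * a + a
Step 9: the rightmost non-terminal is E; apply E → E + T:  E + T + a * a + a
Step 10: the rightmost non-terminal is T; apply T → F:  E + F + a * a + a
Step 11: the rightmost non-terminal is F; apply F → a:  E + a + a * a + a
Step 12: the rightmost non-terminal is E; apply E → E + T:  E + T + a + a * a + a
Step 13: the rightmost non-terminal is T; apply T → T * F:  E + T * F + a + a * a + a
Step 14: the rightmost non-terminal is F; apply F → a:  E + T * a + a + a * a + a
Step 15: the rightmost non-terminal is T; apply T → F:  E + F * a + a + a * a + a
Step 16: the rightmost non-terminal is F; apply F → ( E ):  E + ( E ) * a + a + a * a + a
Step 17: the rightmost non-terminal is E; apply E → E + T:  E + ( E + T ) * a + a + a * a + a
Step 18: the rightmost non-terminal is T; apply T → F:  E + ( E + F ) * a + a + a * a + a
Step 19: the rightmost non-terminal is F; apply F → a:  E + ( E + a ) * a + a + a * a + a
Step 20: the rightmost non-terminal is E; apply E → T:  E + ( T + a ) * a + a + a * a + a
Step 21: the rightmost non-terminal is T; apply T → F:  E + ( F + a ) * a + a + a * a + a
Step 22: the rightmost non-terminal is F; apply F → a:  E + ( a + a ) * a + a + a * a + a
Step 23: the rightmost non-terminal is E; apply E → T:  T + ( a + a ) * a + a + a * a + a
Step 24: the rightmost non-terminal is T; apply T → T * F:  T * F + ( a + a ) * a + a + a * a + a
Step 25: the rightmost non-terminal is F; apply F → a:  T * a + ( a + a ) * a + a + a * a + a
Step 26: the rightmost non-terminal is T; apply T → F:  F * a + ( a + a ) * a + a + a * a + a
Step 27: the rightmost non-terminal is F; apply F → a:  a * a + ( a + a ) * a + a + a * a + a

Final answer: E ⇒ E + T ⇒ E + F ⇒ E + a ⇒ E + T + a ⇒ E + T * F + a ⇒ E + T * a + a ⇒ E + F * a + a ⇒ E + a * a + a ⇒ E + T + a * a + a ⇒ E + F + a * a + a ⇒ E + a + a * a + a ⇒ E + T + a + a * a + a ⇒ E + T * F + a + a * a + a ⇒ E + T * a + a + a * a + a ⇒ E + F * a + a + a * a + a ⇒ E + ( E ) * a + a + a * a + a ⇒ E + ( E + T ) * a + a + a * a + a ⇒ E + ( E + F ) * a + a + a * a + a ⇒ E + ( E + a ) * a + a + a * a + a ⇒ E + ( T + a ) * a + a + a * a + a ⇒ E + ( F + a ) * a + a + a * a + a ⇒ E + ( a + a ) * a + a + a * a + a ⇒ T + ( a + a ) * a + a + a * a + a ⇒ T * F + ( a + a ) * a + a + a * a + a ⇒ T * a + ( a + a ) * a + a + a * a + a ⇒ F * a + ( a + a ) * a + a + a * a + a ⇒ a * a + ( a + a ) * a + a + a * a + a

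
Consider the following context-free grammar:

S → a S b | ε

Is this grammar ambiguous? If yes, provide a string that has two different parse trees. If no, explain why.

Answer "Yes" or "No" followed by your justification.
At every step exactly one production applies: if the remaining string to generate is non-empty it starts with a and ends with b, forcing S → a S b; if it is empty, S → ε is forced. Hence each string a^n b^n has exactly one derivation (S → a S b applied n times, then S → ε) and one parse tree.

Final answer: No - the grammar is unambiguous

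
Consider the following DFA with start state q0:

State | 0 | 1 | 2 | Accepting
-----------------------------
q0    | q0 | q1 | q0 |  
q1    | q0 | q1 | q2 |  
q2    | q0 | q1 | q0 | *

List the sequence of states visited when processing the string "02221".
q0 → q0 → q0 → q0 → q0 → q1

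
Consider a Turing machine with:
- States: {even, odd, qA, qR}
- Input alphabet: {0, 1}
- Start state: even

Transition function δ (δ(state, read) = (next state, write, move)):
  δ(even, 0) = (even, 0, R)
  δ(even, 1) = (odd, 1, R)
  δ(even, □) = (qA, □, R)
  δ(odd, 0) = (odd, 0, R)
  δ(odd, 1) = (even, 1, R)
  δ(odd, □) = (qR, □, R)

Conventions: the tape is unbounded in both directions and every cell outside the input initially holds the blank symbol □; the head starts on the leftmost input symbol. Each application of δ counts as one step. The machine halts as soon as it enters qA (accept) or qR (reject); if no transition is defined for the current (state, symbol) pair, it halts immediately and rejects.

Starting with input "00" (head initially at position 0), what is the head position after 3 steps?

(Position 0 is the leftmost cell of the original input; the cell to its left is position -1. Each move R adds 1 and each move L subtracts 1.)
Step 0: [even]00 (head at position 0)
Step 1: δ(even, 0) = (even, 0, R)  ⊢  0[even]0 (head at position 1)
Step 2: δ(even, 0) = (even, 0, R)  ⊢  00[even]□ (head at position 2)
Step 3: δ(even, □) = (qA, □, R)  ⊢  00□[qA]□ (head at position 3)
Head position after 3 steps: 3

Final answer: Position 3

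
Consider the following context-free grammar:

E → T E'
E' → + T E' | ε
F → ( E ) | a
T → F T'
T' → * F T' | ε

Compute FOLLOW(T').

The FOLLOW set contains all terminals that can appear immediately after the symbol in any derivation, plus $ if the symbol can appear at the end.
Useful FIRST sets: FIRST(E') = {+, ε}, FIRST(T') = {*, ε} (both E' and T' are nullable).
FOLLOW(E): E is the start symbol → $; E appears in F → ( E ) followed by ')' → FOLLOW(E) = {), $}.
FOLLOW(E'): E' appears at the right end of E → T E' and of E' → + T E', so FOLLOW(E') ⊇ FOLLOW(E) (the second occurrence adds nothing new). FOLLOW(E') = {), $}.
FOLLOW(T): in E → T E' and E' → + T E', T is followed by E': add FIRST(E') minus ε = {+}; since E' is nullable, also add FOLLOW(E) and FOLLOW(E') = {), $}. FOLLOW(T) = {+, ), $}.
FOLLOW(T'): T' appears at the right end of T → F T' and of T' → * F T', so FOLLOW(T') = FOLLOW(T) = {+, ), $}.

Final answer: {$, ), +}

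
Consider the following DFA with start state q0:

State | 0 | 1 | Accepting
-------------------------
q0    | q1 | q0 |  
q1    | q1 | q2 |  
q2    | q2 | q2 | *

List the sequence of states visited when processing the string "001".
q0 → q1 → q1 → q2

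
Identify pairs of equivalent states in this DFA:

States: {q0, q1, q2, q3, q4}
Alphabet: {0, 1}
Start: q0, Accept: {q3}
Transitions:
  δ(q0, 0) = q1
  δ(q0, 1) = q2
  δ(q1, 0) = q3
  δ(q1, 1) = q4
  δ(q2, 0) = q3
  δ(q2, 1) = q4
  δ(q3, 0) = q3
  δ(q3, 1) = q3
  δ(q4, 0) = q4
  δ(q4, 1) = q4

Using the table-filling algorithm:
Round 0 – mark pairs where exactly one state is accepting: (q0,q3), (q1,q3), (q2,q3), (q3,q4)
Round 1 – newly marked: (q0,q1) [on 0: q1 vs q3, already marked]; (q0,q2) [on 0: q1 vs q3, already marked]; (q1,q4) [on 0: q3 vs q4, already marked]; (q2,q4) [on 0: q3 vs q4, already marked]
Round 2 – newly marked: (q0,q4) [on 0: q1 vs q4, already marked]
No further pairs can be marked.
(q1, q2) unmarked: δ(q1,0)=q3, δ(q2,0)=q3; δ(q1,1)=q4, δ(q2,1)=q4 → equivalent
Equivalent pairs: (q1, q2)

Final answer: Equivalent pairs: (q1, q2)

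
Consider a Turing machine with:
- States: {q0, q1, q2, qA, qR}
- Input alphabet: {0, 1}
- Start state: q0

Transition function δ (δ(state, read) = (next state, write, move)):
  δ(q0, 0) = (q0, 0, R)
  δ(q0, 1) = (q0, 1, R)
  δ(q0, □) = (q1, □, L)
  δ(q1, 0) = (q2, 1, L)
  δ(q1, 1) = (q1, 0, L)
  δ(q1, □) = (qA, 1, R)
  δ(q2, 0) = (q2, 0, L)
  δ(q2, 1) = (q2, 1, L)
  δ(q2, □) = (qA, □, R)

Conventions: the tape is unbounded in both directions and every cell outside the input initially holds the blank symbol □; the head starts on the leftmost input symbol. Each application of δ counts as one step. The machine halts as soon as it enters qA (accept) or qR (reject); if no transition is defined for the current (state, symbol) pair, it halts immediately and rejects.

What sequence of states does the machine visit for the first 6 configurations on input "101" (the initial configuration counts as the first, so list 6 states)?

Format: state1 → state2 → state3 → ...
Step 0: [q0]101 (head at position 0)
Step 1: δ(q0, 1) = (q0, 1, R)  ⊢  1[q0]01 (head at position 1)
Step 2: δ(q0, 0) = (q0, 0, R)  ⊢  10[q0]1 (head at position 2)
Step 3: δ(q0, 1) = (q0, 1, R)  ⊢  101[q0]□ (head at position 3)
Step 4: δ(q0, □) = (q1, □, L)  ⊢  10[q1]1□ (head at position 2)
Step 5: δ(q1, 1) = (q1, 0, L)  ⊢  1[q1]00□ (head at position 1)
Reading off the states of these 6 configurations: q0 → q0 → q0 → q0 → q1 → q1

Final answer: q0 → q0 → q0 → q0 → q1 → q1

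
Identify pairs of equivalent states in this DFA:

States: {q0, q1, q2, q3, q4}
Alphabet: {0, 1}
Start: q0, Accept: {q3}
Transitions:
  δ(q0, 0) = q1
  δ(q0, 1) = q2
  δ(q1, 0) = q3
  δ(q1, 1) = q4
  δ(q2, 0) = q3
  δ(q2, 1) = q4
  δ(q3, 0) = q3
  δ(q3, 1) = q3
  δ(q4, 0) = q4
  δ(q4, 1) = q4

Using the table-filling algorithm:
Round 0 – mark pairs where exactly one state is accepting: (q0,q3), (q1,q3), (q2,q3), (q3,q4)
Round 1 – newly marked: (q0,q1) [on 0: q1 vs q3, already marked]; (q0,q2) [on 0: q1 vs q3, already marked]; (q1,q4) [on 0: q3 vs q4, already marked]; (q2,q4) [on 0: q3 vs q4, already marked]
Round 2 – newly marked: (q0,q4) [on 0: q1 vs q4, already marked]
No further pairs can be marked.
(q1, q2) unmarked: δ(q1,0)=q3, δ(q2,0)=q3; δ(q1,1)=q4, δ(q2,1)=q4 → equivalent
Equivalent pairs: (q1, q2)

Final answer: Equivalent pairs: (q1, q2)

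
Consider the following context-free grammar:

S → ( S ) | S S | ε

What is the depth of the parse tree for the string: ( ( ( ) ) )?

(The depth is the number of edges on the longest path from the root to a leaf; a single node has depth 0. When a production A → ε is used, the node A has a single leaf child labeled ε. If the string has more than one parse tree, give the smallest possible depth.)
The string is 3 nested pairs. The shallowest parse tree applies S → ( S ) 3 times (one node per nested pair, each a child of the previous) and then S → ε in the middle.
S nodes at depths 0..3, ε leaf at depth 4; parentheses leaves are at depths 1..3.
(Using S → S S with an S → ε child anywhere only adds levels, so it cannot give a shallower tree.)
Depth = 4.

Final answer: 4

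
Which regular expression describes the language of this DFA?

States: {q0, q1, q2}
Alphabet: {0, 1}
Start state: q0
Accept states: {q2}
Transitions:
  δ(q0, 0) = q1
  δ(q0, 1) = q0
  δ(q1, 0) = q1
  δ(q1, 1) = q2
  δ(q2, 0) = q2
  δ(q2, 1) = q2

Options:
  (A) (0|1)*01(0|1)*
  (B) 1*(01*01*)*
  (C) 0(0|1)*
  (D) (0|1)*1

Testing sample strings against the DFA:
  '01' -> accepted
  '100' -> rejected
  '1101' -> accepted
  '0001' -> accepted
Checking each option for a counterexample:
  (A) (0|1)*01(0|1)*: agrees with the DFA on all strings of length ≤ 4
  (B) 1*(01*01*)*: ε is rejected by the DFA but matches the regex → eliminated
  (C) 0(0|1)*: '0' is rejected by the DFA but matches the regex → eliminated
  (D) (0|1)*1: '1' is rejected by the DFA but matches the regex → eliminated
Only (A) (0|1)*01(0|1)* is consistent with the DFA.

Final answer: (A) (0|1)*01(0|1)*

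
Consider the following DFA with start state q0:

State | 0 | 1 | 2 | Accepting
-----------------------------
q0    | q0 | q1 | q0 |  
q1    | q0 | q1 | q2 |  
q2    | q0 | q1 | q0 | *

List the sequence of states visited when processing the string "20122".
q0 → q0 → q0 → q1 → q2 → q0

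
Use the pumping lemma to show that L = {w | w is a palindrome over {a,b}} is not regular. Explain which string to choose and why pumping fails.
Language: L = {w | w is a palindrome over {a,b}} (strings that read the same forwards and backwards)
Step 1: Assume for contradiction that L is regular, with pumping length p.
Step 2: Choose s = a^p b a^p. Then s ∈ L (it reads the same forwards and backwards) and |s| ≥ p.
Step 3: Consider any decomposition s = xyz with |xy| ≤ p and |y| > 0. Since |xy| ≤ p and the first p symbols of s are all a's, y = a^k for some k with 1 ≤ k ≤ p.
Step 4: Pumping up (i = 2): xy²z = a^(p+k) b a^p. Its reverse is a^p b a^(p+k) ≠ a^(p+k) b a^p (the single b is no longer in the middle), so xy²z is not a palindrome and xy²z ∉ L.
This contradicts the pumping lemma, so L is not regular.

Final answer: Choose s = a^p b a^p. Since |xy| ≤ p, y = a^k with k ≥ 1. Then xy²z = a^(p+k) b a^p is not a palindrome, so ∉ L.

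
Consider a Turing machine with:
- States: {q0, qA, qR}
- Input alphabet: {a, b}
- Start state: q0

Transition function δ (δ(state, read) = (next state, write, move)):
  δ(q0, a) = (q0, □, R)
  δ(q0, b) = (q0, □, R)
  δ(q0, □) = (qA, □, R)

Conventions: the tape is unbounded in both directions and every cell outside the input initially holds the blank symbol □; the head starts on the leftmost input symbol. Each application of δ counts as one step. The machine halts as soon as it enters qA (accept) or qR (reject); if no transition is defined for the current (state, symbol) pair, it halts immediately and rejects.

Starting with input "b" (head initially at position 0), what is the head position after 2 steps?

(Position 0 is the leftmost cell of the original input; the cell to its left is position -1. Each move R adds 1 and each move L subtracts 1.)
Step 0: [q0]b (head at position 0)
Step 1: δ(q0, b) = (q0, □, R)  ⊢  □[q0]□ (head at position 1)
Step 2: δ(q0, □) = (qA, □, R)  ⊢  □□[qA]□ (head at position 2)
Head position after 2 steps: 2

Final answer: Position 2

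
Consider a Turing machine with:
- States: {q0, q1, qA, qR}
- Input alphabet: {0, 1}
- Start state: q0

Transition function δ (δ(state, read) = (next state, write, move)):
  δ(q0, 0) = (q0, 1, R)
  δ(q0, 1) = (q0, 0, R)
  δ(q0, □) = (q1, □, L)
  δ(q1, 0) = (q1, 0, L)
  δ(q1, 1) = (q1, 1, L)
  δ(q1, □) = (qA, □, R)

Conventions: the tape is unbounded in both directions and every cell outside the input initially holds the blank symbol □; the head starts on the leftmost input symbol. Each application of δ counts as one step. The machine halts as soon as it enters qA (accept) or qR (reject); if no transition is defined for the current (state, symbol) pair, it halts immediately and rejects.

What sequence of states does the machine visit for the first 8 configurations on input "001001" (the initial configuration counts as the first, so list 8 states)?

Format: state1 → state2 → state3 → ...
Step 0: [q0]001001 (head at position 0)
Step 1: δ(q0, 0) = (q0, 1, R)  ⊢  1[q0]01001 (head at position 1)
Step 2: δ(q0, 0) = (q0, 1, R)  ⊢  11[q0]1001 (head at position 2)
Step 3: δ(q0, 1) = (q0, 0, R)  ⊢  110[q0]001 (head at position 3)
Step 4: δ(q0, 0) = (q0, 1, R)  ⊢  1101[q0]01 (head at position 4)
Step 5: δ(q0, 0) = (q0, 1, R)  ⊢  11011[q0]1 (head at position 5)
Step 6: δ(q0, 1) = (q0, 0, R)  ⊢  110110[q0]□ (head at position 6)
Step 7: δ(q0, □) = (q1, □, L)  ⊢  11011[q1]0□ (head at position 5)
Reading off the states of these 8 configurations: q0 → q0 → q0 → q0 → q0 → q0 → q0 → q1

Final answer: q0 → q0 → q0 → q0 → q0 → q0 → q0 → q1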